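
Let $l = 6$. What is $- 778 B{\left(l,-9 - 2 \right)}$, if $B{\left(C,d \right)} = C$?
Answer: $-4668$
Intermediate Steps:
$- 778 B{\left(l,-9 - 2 \right)} = \left(-778\right) 6 = -4668$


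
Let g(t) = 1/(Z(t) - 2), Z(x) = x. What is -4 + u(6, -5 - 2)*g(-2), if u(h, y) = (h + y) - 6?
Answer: -9/4 ≈ -2.2500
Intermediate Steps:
u(h, y) = -6 + h + y
g(t) = 1/(-2 + t) (g(t) = 1/(t - 2) = 1/(-2 + t))
-4 + u(6, -5 - 2)*g(-2) = -4 + (-6 + 6 + (-5 - 2))/(-2 - 2) = -4 + (-6 + 6 - 7)/(-4) = -4 - 7*(-1/4) = -4 + 7/4 = -9/4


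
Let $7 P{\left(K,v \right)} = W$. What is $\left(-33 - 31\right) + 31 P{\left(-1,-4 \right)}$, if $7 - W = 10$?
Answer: $- \frac{541}{7} \approx -77.286$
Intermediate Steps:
$W = -3$ ($W = 7 - 10 = -3$)
$P{\left(K,v \right)} = - \frac{3}{7}$ ($P{\left(K,v \right)} = \frac{1}{7} \left(-3\right) = - \frac{3}{7}$)
$\left(-33 - 31\right) + 31 P{\left(-1,-4 \right)} = \left(-33 - 31\right) + 31 \left(- \frac{3}{7}\right) = \left(-33 - 31\right) - \frac{93}{7} = -64 - \frac{93}{7} = - \frac{541}{7}$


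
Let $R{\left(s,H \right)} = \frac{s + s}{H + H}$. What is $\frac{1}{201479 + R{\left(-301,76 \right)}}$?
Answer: $\frac{76}{15312103} \approx 4.9634 \cdot 10^{-6}$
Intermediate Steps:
$R{\left(s,H \right)} = \frac{s}{H}$ ($R{\left(s,H \right)} = \frac{2 s}{2 H} = 2 s \frac{1}{2 H} = \frac{s}{H}$)
$\frac{1}{201479 + R{\left(-301,76 \right)}} = \frac{1}{201479 - \frac{301}{76}} = \frac{1}{\frac{15312103}{76}} = \frac{76}{15312103}$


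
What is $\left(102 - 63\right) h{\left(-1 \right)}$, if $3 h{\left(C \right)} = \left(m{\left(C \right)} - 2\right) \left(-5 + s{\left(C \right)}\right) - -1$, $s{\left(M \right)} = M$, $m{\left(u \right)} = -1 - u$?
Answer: $169$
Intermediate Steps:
$h{\left(C \right)} = \frac{1}{3} + \frac{\left(-5 + C\right) \left(-3 - C\right)}{3}$ ($h{\left(C \right)} = \frac{\left(\left(-1 - C\right) - 2\right) \left(-5 + C\right) - -1}{3} = \frac{\left(-3 - C\right) \left(-5 + C\right) + 1}{3} = \frac{\left(-5 + C\right) \left(-3 - C\right) + 1}{3} = \frac{1 + \left(-5 + C\right) \left(-3 - C\right)}{3} = \frac{1}{3} + \frac{\left(-5 + C\right) \left(-3 - C\right)}{3}$)
$\left(102 - 63\right) h{\left(-1 \right)} = \left(102 - 63\right) \left(\frac{16}{3} - \frac{\left(-1\right)^{2}}{3} + \frac{2}{3} \left(-1\right)\right) = \left(102 - 63\right) \left(\frac{16}{3} - \frac{1}{3} - \frac{2}{3}\right) = 39 \left(\frac{16}{3} - \frac{1}{3} - \frac{2}{3}\right) = 39 \cdot \frac{13}{3} = 169$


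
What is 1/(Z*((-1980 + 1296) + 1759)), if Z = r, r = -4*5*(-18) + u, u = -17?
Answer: 1/368725 ≈ 2.7120e-6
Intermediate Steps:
r = 343 (r = -4*5*(-18) - 17 = -20*(-18) - 17 = 360 - 17 = 343)
Z = 343
1/(Z*((-1980 + 1296) + 1759)) = 1/(343*((-1980 + 1296) + 1759)) = 1/(343*(-684 + 1759)) = 1/(343*1075) = 1/368725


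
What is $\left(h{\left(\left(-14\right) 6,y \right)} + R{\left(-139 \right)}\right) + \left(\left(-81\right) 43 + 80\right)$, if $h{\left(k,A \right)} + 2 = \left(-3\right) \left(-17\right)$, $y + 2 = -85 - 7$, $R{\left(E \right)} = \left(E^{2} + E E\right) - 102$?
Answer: $35186$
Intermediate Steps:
$R{\left(E \right)} = -102 + 2 E^{2}$ ($R{\left(E \right)} = \left(E^{2} + E^{2}\right) - 102 = 2 E^{2} - 102 = -102 + 2 E^{2}$)
$y = -94$ ($y = -2 - 92 = -94$)
$h{\left(k,A \right)} = 49$ ($h{\left(k,A \right)} = -2 - -51 = -2 + 51 = 49$)
$\left(h{\left(\left(-14\right) 6,y \right)} + R{\left(-139 \right)}\right) + \left(\left(-81\right) 43 + 80\right) = \left(49 - \left(102 - 2 \left(-139\right)^{2}\right)\right) + \left(\left(-81\right) 43 + 80\right) = \left(49 + \left(-102 + 2 \cdot 19321\right)\right) + \left(-3483 + 80\right) = \left(49 + \left(-102 + 38642\right)\right) - 3403 = \left(49 + 38540\right) - 3403 = 38589 - 3403 = 35186$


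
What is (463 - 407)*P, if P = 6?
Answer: 336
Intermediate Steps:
(463 - 407)*P = (463 - 407)*6 = 56*6 = 336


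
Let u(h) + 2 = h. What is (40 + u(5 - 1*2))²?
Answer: 1681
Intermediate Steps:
u(h) = -2 + h
(40 + u(5 - 1*2))² = (40 + (-2 + (5 - 1*2)))² = (40 + (-2 + (5 - 2)))² = (40 + (-2 + 3))² = (40 + 1)² = 41² = 1681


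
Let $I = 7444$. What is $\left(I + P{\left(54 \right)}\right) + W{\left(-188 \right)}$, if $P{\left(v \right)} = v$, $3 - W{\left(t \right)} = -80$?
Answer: $7581$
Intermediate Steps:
$W{\left(t \right)} = 83$ ($W{\left(t \right)} = 3 - -80 = 3 + 80 = 83$)
$\left(I + P{\left(54 \right)}\right) + W{\left(-188 \right)} = \left(7444 + 54\right) + 83 = 7498 + 83 = 7581$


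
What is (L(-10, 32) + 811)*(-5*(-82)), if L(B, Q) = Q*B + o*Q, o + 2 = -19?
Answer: -74210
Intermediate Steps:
o = -21 (o = -2 - 19 = -21)
L(B, Q) = -21*Q + B*Q (L(B, Q) = Q*B - 21*Q = B*Q - 21*Q = -21*Q + B*Q)
(L(-10, 32) + 811)*(-5*(-82)) = (32*(-21 - 10) + 811)*(-5*(-82)) = (32*(-31) + 811)*410 = (-992 + 811)*410 = -181*410 = -74210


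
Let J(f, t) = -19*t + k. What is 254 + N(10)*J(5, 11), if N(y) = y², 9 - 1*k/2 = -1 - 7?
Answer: -17246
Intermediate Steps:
k = 34 (k = 18 - 2*(-1 - 7) = 18 - 2*(-8) = 18 + 16 = 34)
J(f, t) = 34 - 19*t (J(f, t) = -19*t + 34 = 34 - 19*t)
254 + N(10)*J(5, 11) = 254 + 10²*(34 - 19*11) = 254 + 100*(34 - 209) = 254 + 100*(-175) = 254 - 17500 = -17246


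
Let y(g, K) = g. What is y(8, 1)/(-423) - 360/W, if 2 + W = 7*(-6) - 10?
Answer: 2812/423 ≈ 6.6478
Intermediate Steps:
W = -54 (W = -2 + (7*(-6) - 10) = -2 + (-42 - 10) = -2 - 52 = -54)
y(8, 1)/(-423) - 360/W = 8/(-423) - 360/(-54) = 8*(-1/423) - 360*(-1/54) = -8/423 + 20/3 = 2812/423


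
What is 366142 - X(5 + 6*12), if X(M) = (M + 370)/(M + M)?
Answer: 56385421/154 ≈ 3.6614e+5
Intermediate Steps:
X(M) = (370 + M)/(2*M) (X(M) = (370 + M)/((2*M)) = (370 + M)*(1/(2*M)) = (370 + M)/(2*M))
366142 - X(5 + 6*12) = 366142 - (370 + (5 + 6*12))/(2*(5 + 6*12)) = 366142 - (370 + (5 + 72))/(2*(5 + 72)) = 366142 - (370 + 77)/(2*77) = 366142 - 447/(2*77) = 366142 - 1*447/154 = 366142 - 447/154 = 56385421/154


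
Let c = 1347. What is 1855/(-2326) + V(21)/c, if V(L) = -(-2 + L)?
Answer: -2542879/3133122 ≈ -0.81161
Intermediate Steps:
V(L) = 2 - L
1855/(-2326) + V(21)/c = 1855/(-2326) + (2 - 1*21)/1347 = 1855*(-1/2326) + (2 - 21)*(1/1347) = -1855/2326 - 19*1/1347 = -1855/2326 - 19/1347 = -2542879/3133122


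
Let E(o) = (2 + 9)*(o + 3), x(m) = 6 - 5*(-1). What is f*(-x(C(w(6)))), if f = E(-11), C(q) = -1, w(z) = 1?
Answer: 968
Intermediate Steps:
x(m) = 11 (x(m) = 6 + 5 = 11)
E(o) = 33 + 11*o (E(o) = 11*(3 + o) = 33 + 11*o)
f = -88 (f = 33 + 11*(-11) = 33 - 121 = -88)
f*(-x(C(w(6)))) = -(-88)*11 = -88*(-11) = 968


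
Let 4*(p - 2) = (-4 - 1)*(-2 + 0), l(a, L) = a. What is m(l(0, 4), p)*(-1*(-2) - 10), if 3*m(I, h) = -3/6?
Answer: 4/3 ≈ 1.3333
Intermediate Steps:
p = 9/2 (p = 2 + ((-4 - 1)*(-2 + 0))/4 = 2 + (-5*(-2))/4 = 2 + (¼)*10 = 2 + 5/2 = 9/2 ≈ 4.5000)
m(I, h) = -⅙ (m(I, h) = (-3/6)/3 = (-3*⅙)/3 = (⅓)*(-½) = -⅙)
m(l(0, 4), p)*(-1*(-2) - 10) = -(-1*(-2) - 10)/6 = -(2 - 10)/6 = -⅙*(-8) = 4/3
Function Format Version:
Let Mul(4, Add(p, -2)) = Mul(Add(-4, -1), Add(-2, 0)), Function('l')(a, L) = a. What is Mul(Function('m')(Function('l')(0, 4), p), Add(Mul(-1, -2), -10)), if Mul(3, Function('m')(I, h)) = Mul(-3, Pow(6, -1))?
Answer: Rational(4, 3) ≈ 1.3333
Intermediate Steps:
p = Rational(9, 2) (p = Add(2, Mul(Rational(1, 4), Mul(Add(-4, -1), Add(-2, 0)))) = Add(2, Mul(Rational(1, 4), Mul(-5, -2))) = Add(2, Mul(Rational(1, 4), 10)) = Add(2, Rational(5, 2)) = Rational(9, 2) ≈ 4.5000)
Function('m')(I, h) = Rational(-1, 6) (Function('m')(I, h) = Mul(Rational(1, 3), Mul(-3, Pow(6, -1))) = Mul(Rational(1, 3), Mul(-3, Rational(1, 6))) = Mul(Rational(1, 3), Rational(-1, 2)) = Rational(-1, 6))
Mul(Function('m')(Function('l')(0, 4), p), Add(Mul(-1, -2), -10)) = Mul(Rational(-1, 6), Add(Mul(-1, -2), -10)) = Mul(Rational(-1, 6), Add(2, -10)) = Mul(Rational(-1, 6), -8) = Rational(4, 3)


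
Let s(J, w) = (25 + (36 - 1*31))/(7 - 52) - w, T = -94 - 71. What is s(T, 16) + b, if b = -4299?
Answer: -12947/3 ≈ -4315.7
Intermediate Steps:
T = -165
s(J, w) = -⅔ - w (s(J, w) = (25 + (36 - 31))/(-45) - w = (25 + 5)*(-1/45) - w = 30*(-1/45) - w = -⅔ - w)
s(T, 16) + b = (-⅔ - 1*16) - 4299 = (-⅔ - 16) - 4299 = -50/3 - 4299 = -12947/3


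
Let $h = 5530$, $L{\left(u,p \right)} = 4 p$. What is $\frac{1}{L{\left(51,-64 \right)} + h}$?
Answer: $\frac{1}{5274} \approx 0.00018961$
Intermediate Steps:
$\frac{1}{L{\left(51,-64 \right)} + h} = \frac{1}{4 \left(-64\right) + 5530} = \frac{1}{-256 + 5530} = \frac{1}{5274}$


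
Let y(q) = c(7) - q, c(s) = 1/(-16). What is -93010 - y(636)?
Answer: -1477983/16 ≈ -92374.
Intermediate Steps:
c(s) = -1/16
y(q) = -1/16 - q
-93010 - y(636) = -93010 - (-1/16 - 1*636) = -93010 - (-1/16 - 636) = -93010 - 1*(-10177/16) = -93010 + 10177/16 = -1477983/16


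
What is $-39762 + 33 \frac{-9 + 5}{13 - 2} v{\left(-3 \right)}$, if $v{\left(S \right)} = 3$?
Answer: $-39798$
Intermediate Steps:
$-39762 + 33 \frac{-9 + 5}{13 - 2} v{\left(-3 \right)} = -39762 + 33 \frac{-9 + 5}{13 - 2} \cdot 3 = -39762 + 33 \left(- \frac{4}{11}\right) 3 = -39762 - 36 = -39798$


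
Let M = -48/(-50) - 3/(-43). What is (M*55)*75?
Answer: 182655/43 ≈ 4247.8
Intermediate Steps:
M = 1107/1075 (M = -48*(-1/50) - 3*(-1/43) = 24/25 + 3/43 = 1107/1075 ≈ 1.0298)
(M*55)*75 = ((1107/1075)*55)*75 = (12177/215)*75 = 182655/43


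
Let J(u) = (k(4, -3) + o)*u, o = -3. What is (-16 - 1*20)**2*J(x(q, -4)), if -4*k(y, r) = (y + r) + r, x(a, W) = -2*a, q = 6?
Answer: 38880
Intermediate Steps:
k(y, r) = -r/2 - y/4 (k(y, r) = -((y + r) + r)/4 = -((r + y) + r)/4 = -(y + 2*r)/4 = -r/2 - y/4)
J(u) = -5*u/2 (J(u) = ((-1/2*(-3) - 1/4*4) - 3)*u = ((3/2 - 1) - 3)*u = (1/2 - 3)*u = -5*u/2)
(-16 - 1*20)**2*J(x(q, -4)) = (-16 - 1*20)**2*(-(-5)*6) = (-16 - 20)**2*(-5/2*(-12)) = (-36)**2*30 = 1296*30 = 38880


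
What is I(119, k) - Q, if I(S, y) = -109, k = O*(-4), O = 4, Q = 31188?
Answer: -31297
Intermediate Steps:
k = -16 (k = 4*(-4) = -16)
I(119, k) - Q = -109 - 1*31188 = -109 - 31188 = -31297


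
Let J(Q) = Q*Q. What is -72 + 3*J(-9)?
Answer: 171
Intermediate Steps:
J(Q) = Q**2
-72 + 3*J(-9) = -72 + 3*(-9)**2 = -72 + 3*81 = -72 + 243 = 171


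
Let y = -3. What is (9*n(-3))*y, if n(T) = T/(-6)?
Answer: -27/2 ≈ -13.500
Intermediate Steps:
n(T) = -T/6 (n(T) = T*(-⅙) = -T/6)
(9*n(-3))*y = (9*(-⅙*(-3)))*(-3) = (9*(½))*(-3) = (9/2)*(-3) = -27/2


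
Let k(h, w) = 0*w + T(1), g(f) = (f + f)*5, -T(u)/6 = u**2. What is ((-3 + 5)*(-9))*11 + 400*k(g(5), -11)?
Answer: -2598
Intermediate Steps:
T(u) = -6*u**2
g(f) = 10*f (g(f) = (2*f)*5 = 10*f)
k(h, w) = -6 (k(h, w) = 0*w - 6*1**2 = 0 - 6*1 = 0 - 6 = -6)
((-3 + 5)*(-9))*11 + 400*k(g(5), -11) = ((-3 + 5)*(-9))*11 + 400*(-6) = (2*(-9))*11 - 2400 = -18*11 - 2400 = -198 - 2400 = -2598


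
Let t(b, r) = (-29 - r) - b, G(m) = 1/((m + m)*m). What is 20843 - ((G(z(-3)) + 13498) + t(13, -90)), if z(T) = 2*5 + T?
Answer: 715105/98 ≈ 7297.0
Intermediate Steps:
z(T) = 10 + T
G(m) = 1/(2*m**2) (G(m) = 1/(((2*m))*m) = (1/(2*m))/m = 1/(2*m**2))
t(b, r) = -29 - b - r
20843 - ((G(z(-3)) + 13498) + t(13, -90)) = 20843 - ((1/(2*(10 - 3)**2) + 13498) + (-29 - 1*13 - 1*(-90))) = 20843 - (((1/2)/7**2 + 13498) + (-29 - 13 + 90)) = 20843 - (((1/2)*(1/49) + 13498) + 48) = 20843 - ((1/98 + 13498) + 48) = 20843 - (1322805/98 + 48) = 20843 - 1*1327509/98 = 20843 - 1327509/98 = 715105/98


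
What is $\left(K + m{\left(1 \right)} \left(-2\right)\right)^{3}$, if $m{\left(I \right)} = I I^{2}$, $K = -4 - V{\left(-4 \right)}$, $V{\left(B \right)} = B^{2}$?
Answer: $-10648$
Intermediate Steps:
$K = -20$ ($K = -4 - \left(-4\right)^{2} = -4 - 16 = -20$)
$m{\left(I \right)} = I^{3}$
$\left(K + m{\left(1 \right)} \left(-2\right)\right)^{3} = \left(-20 + 1^{3} \left(-2\right)\right)^{3} = \left(-20 + 1 \left(-2\right)\right)^{3} = \left(-20 - 2\right)^{3} = \left(-22\right)^{3} = -10648$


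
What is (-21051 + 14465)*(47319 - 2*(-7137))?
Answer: -405651498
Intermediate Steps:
(-21051 + 14465)*(47319 - 2*(-7137)) = -6586*(47319 + 14274) = -6586*61593 = -405651498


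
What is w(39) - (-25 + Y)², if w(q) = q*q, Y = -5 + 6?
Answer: 945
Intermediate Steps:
Y = 1
w(q) = q²
w(39) - (-25 + Y)² = 39² - (-25 + 1)² = 1521 - 1*(-24)² = 1521 - 1*576 = 1521 - 576 = 945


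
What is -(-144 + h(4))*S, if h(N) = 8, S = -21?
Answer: -2856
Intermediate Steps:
-(-144 + h(4))*S = -(-144 + 8)*(-21) = -(-136)*(-21) = -1*2856 = -2856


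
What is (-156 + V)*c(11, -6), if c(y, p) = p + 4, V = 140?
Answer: 32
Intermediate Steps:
c(y, p) = 4 + p
(-156 + V)*c(11, -6) = (-156 + 140)*(4 - 6) = -16*(-2) = 32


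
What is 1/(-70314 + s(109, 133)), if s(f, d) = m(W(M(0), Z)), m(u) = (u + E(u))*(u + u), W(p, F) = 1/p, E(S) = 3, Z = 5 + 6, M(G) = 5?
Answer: -25/1757818 ≈ -1.4222e-5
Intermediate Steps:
Z = 11
m(u) = 2*u*(3 + u) (m(u) = (u + 3)*(u + u) = (3 + u)*(2*u) = 2*u*(3 + u))
s(f, d) = 32/25 (s(f, d) = 2*(3 + 1/5)/5 = 2*(⅕)*(3 + ⅕) = 2*(⅕)*(16/5) = 32/25)
1/(-70314 + s(109, 133)) = 1/(-70314 + 32/25) = 1/(-1757818/25) = -25/1757818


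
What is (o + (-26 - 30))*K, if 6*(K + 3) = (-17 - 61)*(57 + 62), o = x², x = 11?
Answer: -100750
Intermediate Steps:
o = 121 (o = 11² = 121)
K = -1550 (K = -3 + ((-17 - 61)*(57 + 62))/6 = -3 + (-78*119)/6 = -3 + (⅙)*(-9282) = -3 - 1547 = -1550)
(o + (-26 - 30))*K = (121 + (-26 - 30))*(-1550) = (121 - 56)*(-1550) = 65*(-1550) = -100750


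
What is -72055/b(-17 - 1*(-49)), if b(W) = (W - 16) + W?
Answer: -72055/48 ≈ -1501.1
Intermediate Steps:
b(W) = -16 + 2*W (b(W) = (-16 + W) + W = -16 + 2*W)
-72055/b(-17 - 1*(-49)) = -72055/(-16 + 2*(-17 - 1*(-49))) = -72055/(-16 + 2*(-17 + 49)) = -72055/(-16 + 2*32) = -72055/(-16 + 64) = -72055/48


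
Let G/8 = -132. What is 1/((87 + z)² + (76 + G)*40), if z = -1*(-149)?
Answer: 1/16496 ≈ 6.0621e-5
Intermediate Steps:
z = 149
G = -1056 (G = 8*(-132) = -1056)
1/((87 + z)² + (76 + G)*40) = 1/((87 + 149)² + (76 - 1056)*40) = 1/(236² - 980*40) = 1/(55696 - 39200) = 1/16496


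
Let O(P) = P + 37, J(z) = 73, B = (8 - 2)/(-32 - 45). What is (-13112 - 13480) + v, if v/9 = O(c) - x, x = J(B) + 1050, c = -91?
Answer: -37185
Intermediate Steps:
B = -6/77 (B = 6/(-77) = 6*(-1/77) = -6/77 ≈ -0.077922)
x = 1123 (x = 73 + 1050 = 1123)
O(P) = 37 + P
v = -10593 (v = 9*((37 - 91) - 1*1123) = 9*(-54 - 1123) = 9*(-1177) = -10593)
(-13112 - 13480) + v = (-13112 - 13480) - 10593 = -26592 - 10593 = -37185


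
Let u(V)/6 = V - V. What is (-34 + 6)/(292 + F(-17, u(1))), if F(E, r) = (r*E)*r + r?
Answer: -7/73 ≈ -0.095890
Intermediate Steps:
u(V) = 0 (u(V) = 6*(V - V) = 6*0 = 0)
F(E, r) = r + E*r**2 (F(E, r) = (E*r)*r + r = E*r**2 + r = r + E*r**2)
(-34 + 6)/(292 + F(-17, u(1))) = (-34 + 6)/(292 + 0*(1 - 17*0)) = -28/(292 + 0*(1 + 0)) = -28/(292 + 0*1) = -28/(292 + 0) = -28/292 = -28*1/292 = -7/73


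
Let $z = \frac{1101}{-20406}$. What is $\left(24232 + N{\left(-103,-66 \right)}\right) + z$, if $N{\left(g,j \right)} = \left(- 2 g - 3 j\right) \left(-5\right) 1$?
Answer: $\frac{151085657}{6802} \approx 22212.0$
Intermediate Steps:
$z = - \frac{367}{6802}$ ($z = 1101 \left(- \frac{1}{20406}\right) = - \frac{367}{6802} \approx -0.053955$)
$N{\left(g,j \right)} = 10 g + 15 j$ ($N{\left(g,j \right)} = \left(- 3 j - 2 g\right) \left(-5\right) 1 = \left(10 g + 15 j\right) 1 = 10 g + 15 j$)
$\left(24232 + N{\left(-103,-66 \right)}\right) + z = \left(24232 + \left(10 \left(-103\right) + 15 \left(-66\right)\right)\right) - \frac{367}{6802} = \left(24232 - 2020\right) - \frac{367}{6802} = 22212 - \frac{367}{6802} = \frac{151085657}{6802}$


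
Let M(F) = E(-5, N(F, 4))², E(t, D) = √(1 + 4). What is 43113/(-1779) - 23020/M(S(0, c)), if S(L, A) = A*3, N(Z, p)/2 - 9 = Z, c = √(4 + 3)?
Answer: -2744543/593 ≈ -4628.2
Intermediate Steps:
c = √7 ≈ 2.6458
N(Z, p) = 18 + 2*Z
E(t, D) = √5
S(L, A) = 3*A
M(F) = 5 (M(F) = (√5)² = 5)
43113/(-1779) - 23020/M(S(0, c)) = 43113/(-1779) - 23020/5 = 43113*(-1/1779) - 23020*⅕ = -14371/593 - 4604 = -2744543/593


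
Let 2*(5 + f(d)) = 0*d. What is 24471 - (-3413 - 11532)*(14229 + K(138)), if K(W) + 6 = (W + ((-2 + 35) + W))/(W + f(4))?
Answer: 4039816629/19 ≈ 2.1262e+8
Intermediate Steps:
f(d) = -5 (f(d) = -5 + (0*d)/2 = -5 + (½)*0 = -5 + 0 = -5)
K(W) = -6 + (33 + 2*W)/(-5 + W) (K(W) = -6 + (W + ((-2 + 35) + W))/(W - 5) = -6 + (W + (33 + W))/(-5 + W) = -6 + (33 + 2*W)/(-5 + W))
24471 - (-3413 - 11532)*(14229 + K(138)) = 24471 - (-3413 - 11532)*(14229 + (63 - 4*138)/(-5 + 138)) = 24471 - (-14945)*(14229 + (63 - 552)/133) = 24471 - (-14945)*(14229 + (1/133)*(-489)) = 24471 - (-14945)*(14229 - 489/133) = 24471 - (-14945)*1891968/133 = 24471 - 1*(-4039351680/19) = 24471 + 4039351680/19 = 4039816629/19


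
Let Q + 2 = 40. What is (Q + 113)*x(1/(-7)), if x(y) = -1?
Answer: -151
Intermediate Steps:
Q = 38 (Q = -2 + 40 = 38)
(Q + 113)*x(1/(-7)) = (38 + 113)*(-1) = 151*(-1) = -151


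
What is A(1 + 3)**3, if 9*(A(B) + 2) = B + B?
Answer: -1000/729 ≈ -1.3717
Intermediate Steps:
A(B) = -2 + 2*B/9 (A(B) = -2 + (B + B)/9 = -2 + (2*B)/9 = -2 + 2*B/9)
A(1 + 3)**3 = (-2 + 2*(1 + 3)/9)**3 = (-2 + (2/9)*4)**3 = (-2 + 8/9)**3 = (-10/9)**3 = -1000/729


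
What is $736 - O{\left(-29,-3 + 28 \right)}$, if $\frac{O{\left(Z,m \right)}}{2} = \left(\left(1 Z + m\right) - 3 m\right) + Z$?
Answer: $952$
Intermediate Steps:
$O{\left(Z,m \right)} = - 4 m + 4 Z$ ($O{\left(Z,m \right)} = 2 \left(\left(\left(1 Z + m\right) - 3 m\right) + Z\right) = 2 \left(\left(\left(Z + m\right) - 3 m\right) + Z\right) = 2 \left(\left(Z - 2 m\right) + Z\right) = 2 \left(- 2 m + 2 Z\right) = - 4 m + 4 Z$)
$736 - O{\left(-29,-3 + 28 \right)} = 736 - \left(- 4 \left(-3 + 28\right) + 4 \left(-29\right)\right) = 736 - \left(\left(-4\right) 25 - 116\right) = 736 - \left(-100 - 116\right) = 736 - -216 = 736 + 216 = 952$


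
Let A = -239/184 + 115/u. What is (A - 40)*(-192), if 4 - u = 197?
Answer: 35706408/4439 ≈ 8043.8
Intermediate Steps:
u = -193 (u = 4 - 1*197 = 4 - 197 = -193)
A = -67287/35512 (A = -239/184 + 115/(-193) = -239*1/184 + 115*(-1/193) = -239/184 - 115/193 = -67287/35512 ≈ -1.8948)
(A - 40)*(-192) = (-67287/35512 - 40)*(-192) = -1487767/35512*(-192) = 35706408/4439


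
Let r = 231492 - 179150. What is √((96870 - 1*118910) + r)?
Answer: √30302 ≈ 174.07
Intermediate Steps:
r = 52342
√((96870 - 1*118910) + r) = √((96870 - 1*118910) + 52342) = √((96870 - 118910) + 52342) = √(-22040 + 52342) = √30302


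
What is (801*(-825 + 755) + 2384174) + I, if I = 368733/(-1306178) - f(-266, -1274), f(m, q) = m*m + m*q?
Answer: 2505855101859/1306178 ≈ 1.9185e+6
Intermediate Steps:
f(m, q) = m² + m*q
I = -535063124653/1306178 (I = 368733/(-1306178) - (-266)*(-266 - 1274) = 368733*(-1/1306178) - (-266)*(-1540) = -368733/1306178 - 1*409640 = -368733/1306178 - 409640 = -535063124653/1306178 ≈ -4.0964e+5)
(801*(-825 + 755) + 2384174) + I = (801*(-825 + 755) + 2384174) - 535063124653/1306178 = (801*(-70) + 2384174) - 535063124653/1306178 = (-56070 + 2384174) - 535063124653/1306178 = 2328104 - 535063124653/1306178 = 2505855101859/1306178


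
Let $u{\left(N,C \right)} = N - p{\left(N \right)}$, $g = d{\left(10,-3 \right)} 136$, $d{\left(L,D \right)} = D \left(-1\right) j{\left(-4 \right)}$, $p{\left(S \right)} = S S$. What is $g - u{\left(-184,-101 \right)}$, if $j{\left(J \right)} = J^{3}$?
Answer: $7928$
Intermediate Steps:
$p{\left(S \right)} = S^{2}$
$d{\left(L,D \right)} = 64 D$ ($d{\left(L,D \right)} = D \left(-1\right) \left(-4\right)^{3} = - D \left(-64\right) = 64 D$)
$g = -26112$ ($g = 64 \left(-3\right) 136 = \left(-192\right) 136 = -26112$)
$u{\left(N,C \right)} = N - N^{2}$
$g - u{\left(-184,-101 \right)} = -26112 - - 184 \left(1 - -184\right) = -26112 - - 184 \left(1 + 184\right) = -26112 - \left(-184\right) 185 = -26112 - -34040 = -26112 + 34040 = 7928$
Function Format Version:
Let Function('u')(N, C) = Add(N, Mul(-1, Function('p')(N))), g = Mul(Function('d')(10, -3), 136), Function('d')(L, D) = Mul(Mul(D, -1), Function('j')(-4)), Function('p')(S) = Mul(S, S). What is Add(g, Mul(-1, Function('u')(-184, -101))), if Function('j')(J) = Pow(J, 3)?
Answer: 7928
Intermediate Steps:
Function('p')(S) = Pow(S, 2)
Function('d')(L, D) = Mul(64, D) (Function('d')(L, D) = Mul(Mul(D, -1), Pow(-4, 3)) = Mul(Mul(-1, D), -64) = Mul(64, D))
g = -26112 (g = Mul(Mul(64, -3), 136) = Mul(-192, 136) = -26112)
Function('u')(N, C) = Add(N, Mul(-1, Pow(N, 2)))
Add(g, Mul(-1, Function('u')(-184, -101))) = Add(-26112, Mul(-1, Mul(-184, Add(1, Mul(-1, -184))))) = Add(-26112, Mul(-1, Mul(-184, Add(1, 184)))) = Add(-26112, Mul(-1, Mul(-184, 185))) = Add(-26112, Mul(-1, -34040)) = Add(-26112, 34040) = 7928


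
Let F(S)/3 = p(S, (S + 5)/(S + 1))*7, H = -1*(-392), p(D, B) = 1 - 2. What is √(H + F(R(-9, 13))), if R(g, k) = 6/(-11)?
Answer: √371 ≈ 19.261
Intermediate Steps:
p(D, B) = -1
R(g, k) = -6/11 (R(g, k) = 6*(-1/11) = -6/11)
H = 392
F(S) = -21 (F(S) = 3*(-1*7) = 3*(-7) = -21)
√(H + F(R(-9, 13))) = √(392 - 21) = √371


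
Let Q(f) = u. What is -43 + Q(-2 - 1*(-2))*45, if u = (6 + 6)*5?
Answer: 2657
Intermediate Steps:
u = 60 (u = 12*5 = 60)
Q(f) = 60
-43 + Q(-2 - 1*(-2))*45 = -43 + 60*45 = -43 + 2700 = 2657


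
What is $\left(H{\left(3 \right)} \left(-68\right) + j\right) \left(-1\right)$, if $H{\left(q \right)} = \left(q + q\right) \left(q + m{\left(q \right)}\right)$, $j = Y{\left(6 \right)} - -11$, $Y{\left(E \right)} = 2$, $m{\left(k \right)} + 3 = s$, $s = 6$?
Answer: $2435$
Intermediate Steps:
$m{\left(k \right)} = 3$ ($m{\left(k \right)} = -3 + 6 = 3$)
$j = 13$ ($j = 2 - -11 = 2 + 11 = 13$)
$H{\left(q \right)} = 2 q \left(3 + q\right)$ ($H{\left(q \right)} = \left(q + q\right) \left(q + 3\right) = 2 q \left(3 + q\right)$)
$\left(H{\left(3 \right)} \left(-68\right) + j\right) \left(-1\right) = \left(2 \cdot 3 \left(3 + 3\right) \left(-68\right) + 13\right) \left(-1\right) = \left(2 \cdot 3 \cdot 6 \left(-68\right) + 13\right) \left(-1\right) = \left(36 \left(-68\right) + 13\right) \left(-1\right) = \left(-2448 + 13\right) \left(-1\right) = \left(-2435\right) \left(-1\right) = 2435$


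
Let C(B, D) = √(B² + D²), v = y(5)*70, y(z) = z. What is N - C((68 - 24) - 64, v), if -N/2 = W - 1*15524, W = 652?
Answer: 29744 - 10*√1229 ≈ 29393.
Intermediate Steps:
v = 350 (v = 5*70 = 350)
N = 29744 (N = -2*(652 - 1*15524) = -2*(652 - 15524) = -2*(-14872) = 29744)
N - C((68 - 24) - 64, v) = 29744 - √(((68 - 24) - 64)² + 350²) = 29744 - √((44 - 64)² + 122500) = 29744 - √((-20)² + 122500) = 29744 - √(400 + 122500) = 29744 - √122900 = 29744 - 10*√1229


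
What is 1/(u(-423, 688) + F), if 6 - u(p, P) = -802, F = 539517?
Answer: 1/540325 ≈ 1.8507e-6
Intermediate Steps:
u(p, P) = 808 (u(p, P) = 6 - 1*(-802) = 6 + 802 = 808)
1/(u(-423, 688) + F) = 1/(808 + 539517) = 1/540325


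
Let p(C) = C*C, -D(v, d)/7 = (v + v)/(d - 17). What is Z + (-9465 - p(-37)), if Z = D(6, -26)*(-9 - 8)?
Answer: -467290/43 ≈ -10867.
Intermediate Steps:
D(v, d) = -14*v/(-17 + d) (D(v, d) = -7*(v + v)/(d - 17) = -7*2*v/(-17 + d) = -14*v/(-17 + d))
p(C) = C²
Z = -1428/43 (Z = (-14*6/(-17 - 26))*(-9 - 8) = -14*6/(-43)*(-17) = -14*6*(-1/43)*(-17) = (84/43)*(-17) = -1428/43 ≈ -33.209)
Z + (-9465 - p(-37)) = -1428/43 + (-9465 - 1*(-37)²) = -1428/43 + (-9465 - 1*1369) = -1428/43 + (-9465 - 1369) = -1428/43 - 10834 = -467290/43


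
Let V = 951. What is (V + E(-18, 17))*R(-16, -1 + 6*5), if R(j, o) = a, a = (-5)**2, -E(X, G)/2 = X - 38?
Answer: 26575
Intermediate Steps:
E(X, G) = 76 - 2*X (E(X, G) = -2*(X - 38) = -2*(-38 + X) = 76 - 2*X)
a = 25
R(j, o) = 25
(V + E(-18, 17))*R(-16, -1 + 6*5) = (951 + (76 - 2*(-18)))*25 = (951 + (76 + 36))*25 = (951 + 112)*25 = 1063*25 = 26575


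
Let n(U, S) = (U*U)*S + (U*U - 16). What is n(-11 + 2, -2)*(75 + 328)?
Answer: -39091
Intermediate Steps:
n(U, S) = -16 + U**2 + S*U**2 (n(U, S) = U**2*S + (U**2 - 16) = S*U**2 + (-16 + U**2) = -16 + U**2 + S*U**2)
n(-11 + 2, -2)*(75 + 328) = (-16 + (-11 + 2)**2 - 2*(-11 + 2)**2)*(75 + 328) = (-16 + (-9)**2 - 2*(-9)**2)*403 = (-16 + 81 - 2*81)*403 = (-16 + 81 - 162)*403 = -97*403 = -39091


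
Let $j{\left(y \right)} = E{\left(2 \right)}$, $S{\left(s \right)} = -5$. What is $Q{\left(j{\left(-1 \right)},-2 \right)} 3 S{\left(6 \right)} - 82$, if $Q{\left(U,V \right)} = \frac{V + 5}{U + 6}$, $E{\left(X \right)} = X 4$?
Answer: $- \frac{1193}{14} \approx -85.214$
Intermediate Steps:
$E{\left(X \right)} = 4 X$
$j{\left(y \right)} = 8$ ($j{\left(y \right)} = 4 \cdot 2 = 8$)
$Q{\left(U,V \right)} = \frac{5 + V}{6 + U}$
$Q{\left(j{\left(-1 \right)},-2 \right)} 3 S{\left(6 \right)} - 82 = \frac{5 - 2}{6 + 8} \cdot 3 \left(-5\right) - 82 = \frac{1}{14} \cdot 3 \cdot 3 \left(-5\right) - 82 = \frac{3}{14} \cdot 3 \left(-5\right) - 82 = \frac{9}{14} \left(-5\right) - 82 = - \frac{45}{14} - 82 = - \frac{1193}{14}$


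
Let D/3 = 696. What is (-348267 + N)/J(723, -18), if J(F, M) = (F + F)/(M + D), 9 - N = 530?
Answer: -120331860/241 ≈ -4.9930e+5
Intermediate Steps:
D = 2088 (D = 3*696 = 2088)
N = -521 (N = 9 - 1*530 = 9 - 530 = -521)
J(F, M) = 2*F/(2088 + M) (J(F, M) = (F + F)/(M + 2088) = (2*F)/(2088 + M) = 2*F/(2088 + M))
(-348267 + N)/J(723, -18) = (-348267 - 521)/((2*723/(2088 - 18))) = -348788/(2*723/2070) = -348788/(2*723*(1/2070)) = -348788/241/345 = -348788*345/241 = -120331860/241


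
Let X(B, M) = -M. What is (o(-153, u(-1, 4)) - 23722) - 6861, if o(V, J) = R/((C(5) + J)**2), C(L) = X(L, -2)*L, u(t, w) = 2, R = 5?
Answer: -4403947/144 ≈ -30583.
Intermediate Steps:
C(L) = 2*L (C(L) = (-1*(-2))*L = 2*L)
o(V, J) = 5/(10 + J)**2 (o(V, J) = 5/((2*5 + J)**2) = 5/((10 + J)**2) = 5/(10 + J)**2)
(o(-153, u(-1, 4)) - 23722) - 6861 = (5/(10 + 2)**2 - 23722) - 6861 = (5/12**2 - 23722) - 6861 = (5*(1/144) - 23722) - 6861 = (5/144 - 23722) - 6861 = -3415963/144 - 6861 = -4403947/144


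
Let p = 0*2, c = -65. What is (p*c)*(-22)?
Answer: 0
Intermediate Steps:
p = 0
(p*c)*(-22) = (0*(-65))*(-22) = 0*(-22) = 0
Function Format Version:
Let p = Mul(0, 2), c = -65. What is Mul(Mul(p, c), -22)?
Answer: 0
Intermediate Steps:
p = 0
Mul(Mul(p, c), -22) = Mul(Mul(0, -65), -22) = Mul(0, -22) = 0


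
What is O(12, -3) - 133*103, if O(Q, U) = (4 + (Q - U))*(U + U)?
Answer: -13813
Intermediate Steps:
O(Q, U) = 2*U*(4 + Q - U) (O(Q, U) = (4 + Q - U)*(2*U) = 2*U*(4 + Q - U))
O(12, -3) - 133*103 = 2*(-3)*(4 + 12 - 1*(-3)) - 133*103 = 2*(-3)*(4 + 12 + 3) - 13699 = 2*(-3)*19 - 13699 = -114 - 13699 = -13813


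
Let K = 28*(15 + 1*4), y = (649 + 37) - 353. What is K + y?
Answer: 865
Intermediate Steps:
y = 333 (y = 686 - 353 = 333)
K = 532 (K = 28*(15 + 4) = 28*19 = 532)
K + y = 532 + 333 = 865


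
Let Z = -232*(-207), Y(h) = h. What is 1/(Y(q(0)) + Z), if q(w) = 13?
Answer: 1/48037 ≈ 2.0817e-5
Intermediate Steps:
Z = 48024
1/(Y(q(0)) + Z) = 1/(13 + 48024) = 1/48037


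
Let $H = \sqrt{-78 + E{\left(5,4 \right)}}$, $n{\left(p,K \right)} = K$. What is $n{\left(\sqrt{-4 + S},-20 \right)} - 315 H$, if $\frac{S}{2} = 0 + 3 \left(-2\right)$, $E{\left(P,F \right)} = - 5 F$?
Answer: $-20 - 2205 i \sqrt{2} \approx -20.0 - 3118.3 i$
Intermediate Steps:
$S = -12$ ($S = 2 \left(0 + 3 \left(-2\right)\right) = 2 \left(0 - 6\right) = 2 \left(-6\right) = -12$)
$H = 7 i \sqrt{2}$ ($H = \sqrt{-78 - 20} = \sqrt{-98} = 7 i \sqrt{2} \approx 9.8995 i$)
$n{\left(\sqrt{-4 + S},-20 \right)} - 315 H = -20 - 315 \cdot 7 i \sqrt{2} = -20 - 2205 i \sqrt{2}$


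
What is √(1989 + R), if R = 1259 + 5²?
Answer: √3273 ≈ 57.210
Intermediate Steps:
R = 1284 (R = 1259 + 25 = 1284)
√(1989 + R) = √(1989 + 1284) = √3273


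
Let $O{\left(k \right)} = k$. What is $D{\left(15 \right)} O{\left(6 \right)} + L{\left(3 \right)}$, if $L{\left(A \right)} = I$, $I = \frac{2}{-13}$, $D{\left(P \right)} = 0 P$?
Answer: $- \frac{2}{13} \approx -0.15385$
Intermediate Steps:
$D{\left(P \right)} = 0$
$I = - \frac{2}{13}$ ($I = 2 \left(- \frac{1}{13}\right) = - \frac{2}{13} \approx -0.15385$)
$L{\left(A \right)} = - \frac{2}{13}$
$D{\left(15 \right)} O{\left(6 \right)} + L{\left(3 \right)} = 0 \cdot 6 - \frac{2}{13} = 0 - \frac{2}{13} = - \frac{2}{13}$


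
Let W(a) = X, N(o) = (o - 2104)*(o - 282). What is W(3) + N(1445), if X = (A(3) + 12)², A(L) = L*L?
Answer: -765976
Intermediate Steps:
A(L) = L²
N(o) = (-2104 + o)*(-282 + o)
X = 441 (X = (3² + 12)² = (9 + 12)² = 21² = 441)
W(a) = 441
W(3) + N(1445) = 441 + (593328 + 1445² - 2386*1445) = 441 + (593328 + 2088025 - 3447770) = 441 - 766417 = -765976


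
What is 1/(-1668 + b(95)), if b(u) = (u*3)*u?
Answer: 1/25407 ≈ 3.9359e-5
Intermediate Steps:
b(u) = 3*u**2 (b(u) = (3*u)*u = 3*u**2)
1/(-1668 + b(95)) = 1/(-1668 + 3*95**2) = 1/(-1668 + 3*9025) = 1/(-1668 + 27075) = 1/25407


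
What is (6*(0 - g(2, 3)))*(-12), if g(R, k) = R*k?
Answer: 432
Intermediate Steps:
(6*(0 - g(2, 3)))*(-12) = (6*(0 - 2*3))*(-12) = (6*(0 - 1*6))*(-12) = (6*(0 - 6))*(-12) = (6*(-6))*(-12) = -36*(-12) = 432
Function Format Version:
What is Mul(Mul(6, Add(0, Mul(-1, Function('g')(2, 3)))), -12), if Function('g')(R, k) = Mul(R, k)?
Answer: 432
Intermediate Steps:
Mul(Mul(6, Add(0, Mul(-1, Function('g')(2, 3)))), -12) = Mul(Mul(6, Add(0, Mul(-1, Mul(2, 3)))), -12) = Mul(Mul(6, Add(0, Mul(-1, 6))), -12) = Mul(Mul(6, Add(0, -6)), -12) = Mul(Mul(6, -6), -12) = Mul(-36, -12) = 432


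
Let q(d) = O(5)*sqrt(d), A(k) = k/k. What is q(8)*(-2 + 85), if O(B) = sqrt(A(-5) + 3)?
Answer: 332*sqrt(2) ≈ 469.52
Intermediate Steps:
A(k) = 1
O(B) = 2 (O(B) = sqrt(1 + 3) = sqrt(4) = 2)
q(d) = 2*sqrt(d)
q(8)*(-2 + 85) = (2*sqrt(8))*(-2 + 85) = (2*(2*sqrt(2)))*83 = (4*sqrt(2))*83 = 332*sqrt(2)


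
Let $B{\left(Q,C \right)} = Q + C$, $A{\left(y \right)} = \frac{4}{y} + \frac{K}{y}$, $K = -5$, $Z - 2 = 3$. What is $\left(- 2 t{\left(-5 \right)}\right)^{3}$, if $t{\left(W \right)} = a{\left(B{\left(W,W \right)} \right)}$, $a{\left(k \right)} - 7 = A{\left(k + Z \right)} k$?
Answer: $-1000$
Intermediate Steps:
$Z = 5$ ($Z = 2 + 3 = 5$)
$A{\left(y \right)} = - \frac{1}{y}$ ($A{\left(y \right)} = \frac{4}{y} - \frac{5}{y} = - \frac{1}{y}$)
$B{\left(Q,C \right)} = C + Q$
$a{\left(k \right)} = 7 - \frac{k}{5 + k}$ ($a{\left(k \right)} = 7 + - \frac{1}{k + 5} k = 7 + - \frac{1}{5 + k} k = 7 - \frac{k}{5 + k}$)
$t{\left(W \right)} = \frac{35 + 12 W}{5 + 2 W}$ ($t{\left(W \right)} = \frac{35 + 6 \left(W + W\right)}{5 + \left(W + W\right)} = \frac{35 + 6 \cdot 2 W}{5 + 2 W} = \frac{35 + 12 W}{5 + 2 W}$)
$\left(- 2 t{\left(-5 \right)}\right)^{3} = \left(- 2 \frac{35 + 12 \left(-5\right)}{5 + 2 \left(-5\right)}\right)^{3} = \left(- 2 \frac{35 - 60}{5 - 10}\right)^{3} = \left(- 2 \frac{1}{-5} \left(-25\right)\right)^{3} = \left(- 2 \left(\left(- \frac{1}{5}\right) \left(-25\right)\right)\right)^{3} = \left(\left(-2\right) 5\right)^{3} = \left(-10\right)^{3} = -1000$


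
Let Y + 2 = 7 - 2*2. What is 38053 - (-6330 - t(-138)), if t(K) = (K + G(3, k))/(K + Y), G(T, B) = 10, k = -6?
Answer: 6080599/137 ≈ 44384.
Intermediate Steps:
Y = 1 (Y = -2 + (7 - 2*2) = -2 + (7 - 4) = -2 + 3 = 1)
t(K) = (10 + K)/(1 + K) (t(K) = (K + 10)/(K + 1) = (10 + K)/(1 + K))
38053 - (-6330 - t(-138)) = 38053 - (-6330 - (10 - 138)/(1 - 138)) = 38053 - (-6330 - (-128)/(-137)) = 38053 - (-6330 - (-1)*(-128)/137) = 38053 - (-6330 - 1*128/137) = 38053 - (-6330 - 128/137) = 38053 - 1*(-867338/137) = 38053 + 867338/137 = 6080599/137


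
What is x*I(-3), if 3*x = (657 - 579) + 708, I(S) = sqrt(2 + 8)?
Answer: 262*sqrt(10) ≈ 828.52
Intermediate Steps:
I(S) = sqrt(10)
x = 262 (x = ((657 - 579) + 708)/3 = (78 + 708)/3 = (1/3)*786 = 262)
x*I(-3) = 262*sqrt(10)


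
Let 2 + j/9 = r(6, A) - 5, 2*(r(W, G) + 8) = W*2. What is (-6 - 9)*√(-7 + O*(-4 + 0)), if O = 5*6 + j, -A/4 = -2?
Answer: -15*√197 ≈ -210.54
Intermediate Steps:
A = 8 (A = -4*(-2) = 8)
r(W, G) = -8 + W (r(W, G) = -8 + (W*2)/2 = -8 + (2*W)/2 = -8 + W)
j = -81 (j = -18 + 9*((-8 + 6) - 5) = -18 + 9*(-2 - 5) = -18 + 9*(-7) = -18 - 63 = -81)
O = -51 (O = 5*6 - 81 = 30 - 81 = -51)
(-6 - 9)*√(-7 + O*(-4 + 0)) = (-6 - 9)*√(-7 - 51*(-4 + 0)) = -15*√(-7 - 51*(-4)) = -15*√(-7 + 204) = -15*√197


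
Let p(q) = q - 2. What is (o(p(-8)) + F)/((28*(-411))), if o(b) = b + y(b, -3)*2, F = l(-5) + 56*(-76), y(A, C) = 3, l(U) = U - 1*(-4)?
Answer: 4261/11508 ≈ 0.37026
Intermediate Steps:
p(q) = -2 + q
l(U) = 4 + U (l(U) = U + 4 = 4 + U)
F = -4257 (F = (4 - 5) + 56*(-76) = -1 - 4256 = -4257)
o(b) = 6 + b (o(b) = b + 3*2 = b + 6 = 6 + b)
(o(p(-8)) + F)/((28*(-411))) = ((6 + (-2 - 8)) - 4257)/((28*(-411))) = ((6 - 10) - 4257)/(-11508) = (-4 - 4257)*(-1/11508) = -4261*(-1/11508) = 4261/11508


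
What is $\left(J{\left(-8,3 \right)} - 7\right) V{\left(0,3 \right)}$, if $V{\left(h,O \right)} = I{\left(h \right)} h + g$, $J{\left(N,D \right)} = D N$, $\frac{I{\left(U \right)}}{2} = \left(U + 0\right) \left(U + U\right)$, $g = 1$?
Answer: $-31$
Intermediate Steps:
$I{\left(U \right)} = 4 U^{2}$ ($I{\left(U \right)} = 2 \left(U + 0\right) \left(U + U\right) = 2 U 2 U = 2 \cdot 2 U^{2} = 4 U^{2}$)
$V{\left(h,O \right)} = 1 + 4 h^{3}$ ($V{\left(h,O \right)} = 4 h^{2} h + 1 = 4 h^{3} + 1 = 1 + 4 h^{3}$)
$\left(J{\left(-8,3 \right)} - 7\right) V{\left(0,3 \right)} = \left(3 \left(-8\right) - 7\right) \left(1 + 4 \cdot 0^{3}\right) = \left(-24 - 7\right) \left(1 + 4 \cdot 0\right) = - 31 \left(1 + 0\right) = \left(-31\right) 1 = -31$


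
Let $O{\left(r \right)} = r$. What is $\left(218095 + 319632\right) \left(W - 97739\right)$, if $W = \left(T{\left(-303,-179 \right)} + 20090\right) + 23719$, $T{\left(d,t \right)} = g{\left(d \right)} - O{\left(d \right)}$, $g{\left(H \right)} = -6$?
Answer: $-28839912191$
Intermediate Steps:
$T{\left(d,t \right)} = -6 - d$
$W = 44106$ ($W = \left(\left(-6 - -303\right) + 20090\right) + 23719 = \left(\left(-6 + 303\right) + 20090\right) + 23719 = \left(297 + 20090\right) + 23719 = 20387 + 23719 = 44106$)
$\left(218095 + 319632\right) \left(W - 97739\right) = \left(218095 + 319632\right) \left(44106 - 97739\right) = 537727 \left(-53633\right) = -28839912191$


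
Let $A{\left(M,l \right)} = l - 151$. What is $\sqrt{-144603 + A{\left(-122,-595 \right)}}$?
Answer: $i \sqrt{145349} \approx 381.25 i$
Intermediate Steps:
$A{\left(M,l \right)} = -151 + l$
$\sqrt{-144603 + A{\left(-122,-595 \right)}} = \sqrt{-144603 - 746} = \sqrt{-145349} = i \sqrt{145349}$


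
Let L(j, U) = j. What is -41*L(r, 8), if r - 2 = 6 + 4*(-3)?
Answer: 164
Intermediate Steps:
r = -4 (r = 2 + (6 + 4*(-3)) = 2 + (6 - 12) = 2 - 6 = -4)
-41*L(r, 8) = -41*(-4) = 164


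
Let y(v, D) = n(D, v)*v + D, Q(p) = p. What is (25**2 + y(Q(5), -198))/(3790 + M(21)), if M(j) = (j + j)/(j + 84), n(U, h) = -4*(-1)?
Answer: 2235/18952 ≈ 0.11793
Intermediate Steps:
n(U, h) = 4
y(v, D) = D + 4*v (y(v, D) = 4*v + D = D + 4*v)
M(j) = 2*j/(84 + j) (M(j) = (2*j)/(84 + j) = 2*j/(84 + j))
(25**2 + y(Q(5), -198))/(3790 + M(21)) = (25**2 + (-198 + 4*5))/(3790 + 2*21/(84 + 21)) = (625 + (-198 + 20))/(3790 + 2*21/105) = (625 - 178)/(3790 + 2*21*(1/105)) = 447/(3790 + 2/5) = 447/(18952/5) = 447*(5/18952) = 2235/18952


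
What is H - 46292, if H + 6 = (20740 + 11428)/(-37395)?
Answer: -1731345878/37395 ≈ -46299.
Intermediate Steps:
H = -256538/37395 (H = -6 + (20740 + 11428)/(-37395) = -6 + 32168*(-1/37395) = -6 - 32168/37395 = -256538/37395 ≈ -6.8602)
H - 46292 = -256538/37395 - 46292 = -1731345878/37395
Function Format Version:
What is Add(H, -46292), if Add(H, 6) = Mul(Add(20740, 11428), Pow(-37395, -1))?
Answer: Rational(-1731345878, 37395) ≈ -46299.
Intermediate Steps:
H = Rational(-256538, 37395) (H = Add(-6, Mul(Add(20740, 11428), Pow(-37395, -1))) = Add(-6, Mul(32168, Rational(-1, 37395))) = Add(-6, Rational(-32168, 37395)) = Rational(-256538, 37395) ≈ -6.8602)
Add(H, -46292) = Add(Rational(-256538, 37395), -46292) = Rational(-1731345878, 37395)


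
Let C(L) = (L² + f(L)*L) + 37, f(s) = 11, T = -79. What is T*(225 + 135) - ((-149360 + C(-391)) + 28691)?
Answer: -56388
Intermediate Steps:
C(L) = 37 + L² + 11*L (C(L) = (L² + 11*L) + 37 = 37 + L² + 11*L)
T*(225 + 135) - ((-149360 + C(-391)) + 28691) = -79*(225 + 135) - ((-149360 + (37 + (-391)² + 11*(-391))) + 28691) = -79*360 - ((-149360 + (37 + 152881 - 4301)) + 28691) = -28440 - ((-149360 + 148617) + 28691) = -28440 - (-743 + 28691) = -28440 - 1*27948 = -28440 - 27948 = -56388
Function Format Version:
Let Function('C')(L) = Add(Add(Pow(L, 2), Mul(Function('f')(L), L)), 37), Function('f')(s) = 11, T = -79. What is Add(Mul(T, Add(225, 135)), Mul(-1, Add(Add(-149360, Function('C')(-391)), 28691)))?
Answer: -56388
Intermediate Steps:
Function('C')(L) = Add(37, Pow(L, 2), Mul(11, L)) (Function('C')(L) = Add(Add(Pow(L, 2), Mul(11, L)), 37) = Add(37, Pow(L, 2), Mul(11, L)))
Add(Mul(T, Add(225, 135)), Mul(-1, Add(Add(-149360, Function('C')(-391)), 28691))) = Add(Mul(-79, Add(225, 135)), Mul(-1, Add(Add(-149360, Add(37, Pow(-391, 2), Mul(11, -391))), 28691))) = Add(Mul(-79, 360), Mul(-1, Add(Add(-149360, Add(37, 152881, -4301)), 28691))) = Add(-28440, Mul(-1, Add(Add(-149360, 148617), 28691))) = Add(-28440, Mul(-1, Add(-743, 28691))) = Add(-28440, Mul(-1, 27948)) = Add(-28440, -27948) = -56388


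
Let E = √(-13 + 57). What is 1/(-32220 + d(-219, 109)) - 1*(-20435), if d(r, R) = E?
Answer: 5303538230660/259532089 - √11/519064178 ≈ 20435.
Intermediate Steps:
E = 2*√11 (E = √44 = 2*√11 ≈ 6.6332)
d(r, R) = 2*√11
1/(-32220 + d(-219, 109)) - 1*(-20435) = 1/(-32220 + 2*√11) - 1*(-20435) = 1/(-32220 + 2*√11) + 20435 = 20435 + 1/(-32220 + 2*√11)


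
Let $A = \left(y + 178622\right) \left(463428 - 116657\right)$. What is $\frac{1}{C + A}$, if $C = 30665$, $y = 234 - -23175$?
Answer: $\frac{1}{70058522566} \approx 1.4274 \cdot 10^{-11}$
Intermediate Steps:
$y = 23409$ ($y = 234 + 23175 = 23409$)
$A = 70058491901$ ($A = \left(23409 + 178622\right) \left(463428 - 116657\right) = 202031 \cdot 346771 = 70058491901$)
$\frac{1}{C + A} = \frac{1}{30665 + 70058491901} = \frac{1}{70058522566}$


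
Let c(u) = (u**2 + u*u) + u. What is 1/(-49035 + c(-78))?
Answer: -1/36945 ≈ -2.7067e-5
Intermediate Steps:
c(u) = u + 2*u**2 (c(u) = (u**2 + u**2) + u = 2*u**2 + u = u + 2*u**2)
1/(-49035 + c(-78)) = 1/(-49035 - 78*(1 + 2*(-78))) = 1/(-49035 - 78*(1 - 156)) = 1/(-49035 - 78*(-155)) = 1/(-49035 + 12090) = 1/(-36945) = -1/36945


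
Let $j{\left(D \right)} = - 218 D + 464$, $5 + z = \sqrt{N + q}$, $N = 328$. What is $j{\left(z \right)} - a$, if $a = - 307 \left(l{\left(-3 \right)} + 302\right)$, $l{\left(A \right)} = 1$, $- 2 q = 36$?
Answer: $94575 - 218 \sqrt{310} \approx 90737.0$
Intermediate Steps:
$q = -18$ ($q = \left(- \frac{1}{2}\right) 36 = -18$)
$z = -5 + \sqrt{310}$ ($z = -5 + \sqrt{328 - 18} = -5 + \sqrt{310} \approx 12.607$)
$j{\left(D \right)} = 464 - 218 D$
$a = -93021$ ($a = - 307 \left(1 + 302\right) = \left(-307\right) 303 = -93021$)
$j{\left(z \right)} - a = \left(464 - 218 \left(-5 + \sqrt{310}\right)\right) - -93021 = \left(464 + \left(1090 - 218 \sqrt{310}\right)\right) + 93021 = \left(1554 - 218 \sqrt{310}\right) + 93021 = 94575 - 218 \sqrt{310}$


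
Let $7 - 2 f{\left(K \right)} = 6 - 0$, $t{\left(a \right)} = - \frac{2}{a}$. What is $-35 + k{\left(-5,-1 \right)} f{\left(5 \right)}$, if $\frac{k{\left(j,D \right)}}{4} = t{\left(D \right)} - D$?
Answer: $-29$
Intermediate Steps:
$f{\left(K \right)} = \frac{1}{2}$ ($f{\left(K \right)} = \frac{7}{2} - \frac{6 - 0}{2} = \frac{7}{2} - \frac{6 + 0}{2} = \frac{7}{2} - 3 = \frac{1}{2}$)
$k{\left(j,D \right)} = - \frac{8}{D} - 4 D$ ($k{\left(j,D \right)} = 4 \left(- \frac{2}{D} - D\right) = 4 \left(- D - \frac{2}{D}\right) = - \frac{8}{D} - 4 D$)
$-35 + k{\left(-5,-1 \right)} f{\left(5 \right)} = -35 + \left(- \frac{8}{-1} - -4\right) \frac{1}{2} = -35 + \left(\left(-8\right) \left(-1\right) + 4\right) \frac{1}{2} = -35 + \left(8 + 4\right) \frac{1}{2} = -35 + 12 \cdot \frac{1}{2} = -35 + 6 = -29$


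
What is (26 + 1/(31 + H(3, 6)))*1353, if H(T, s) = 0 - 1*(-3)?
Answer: 1197405/34 ≈ 35218.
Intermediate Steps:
H(T, s) = 3 (H(T, s) = 0 + 3 = 3)
(26 + 1/(31 + H(3, 6)))*1353 = (26 + 1/(31 + 3))*1353 = (26 + 1/34)*1353 = (885/34)*1353 = 1197405/34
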